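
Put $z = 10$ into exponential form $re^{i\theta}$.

r = |z| = sqrt((10)^2 + (0)^2) = sqrt(100 + 0) = sqrt(100) = 10
b = 0 and a > 0, so z lies on the positive real axis: θ = 0
z = 10e^(i*0) = 10


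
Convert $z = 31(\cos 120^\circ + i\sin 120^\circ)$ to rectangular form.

a = r cos θ = 31 * -1/2 = -31/2
b = r sin θ = 31 * sqrt(3)/2 = 31*sqrt(3)/2
z = -31/2 + (31*sqrt(3)/2)i


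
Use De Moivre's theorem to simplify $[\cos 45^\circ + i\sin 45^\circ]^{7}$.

By De Moivre: z^n = r^n(cos(nθ) + i sin(nθ))
= 1^7(cos(7*45°) + i sin(7*45°))
= 1(cos 315° + i sin 315°)
= sqrt(2)/2 - (sqrt(2)/2)i


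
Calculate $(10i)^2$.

(a + bi)^2 = a^2 - b^2 + 2abi
= 0^2 - 10^2 + 2*0*10i
= -100


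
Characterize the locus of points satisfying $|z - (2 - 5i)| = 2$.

|z - z0| = r describes a circle centered at z0 with radius r
Here z0 = 2 - 5i and r = 2
Locus: Circle centered at (2, -5) with radius 2


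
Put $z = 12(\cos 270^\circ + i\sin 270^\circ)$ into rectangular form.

a = r cos θ = 12 * 0 = 0
b = r sin θ = 12 * -1 = -12
z = -12i


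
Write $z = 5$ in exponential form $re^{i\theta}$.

r = |z| = sqrt((5)^2 + (0)^2) = sqrt(25 + 0) = sqrt(25) = 5
b = 0 and a > 0, so z lies on the positive real axis: θ = 0
z = 5e^(i*0) = 5


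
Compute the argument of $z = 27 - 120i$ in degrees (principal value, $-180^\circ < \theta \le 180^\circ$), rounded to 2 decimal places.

θ = arctan(b/a) = arctan(-120/27) (quadrant-adjusted) = -77.32°


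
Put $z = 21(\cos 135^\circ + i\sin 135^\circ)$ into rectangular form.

a = r cos θ = 21 * -sqrt(2)/2 = -21*sqrt(2)/2
b = r sin θ = 21 * sqrt(2)/2 = 21*sqrt(2)/2
z = -21*sqrt(2)/2 + (21*sqrt(2)/2)i


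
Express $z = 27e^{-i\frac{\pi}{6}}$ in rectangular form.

a = r cos θ = 27 * sqrt(3)/2 = 27*sqrt(3)/2
b = r sin θ = 27 * -1/2 = -27/2
z = 27*sqrt(3)/2 - (27/2)i


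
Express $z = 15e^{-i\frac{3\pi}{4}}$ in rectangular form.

a = r cos θ = 15 * -sqrt(2)/2 = -15*sqrt(2)/2
b = r sin θ = 15 * -sqrt(2)/2 = -15*sqrt(2)/2
z = -15*sqrt(2)/2 - (15*sqrt(2)/2)i


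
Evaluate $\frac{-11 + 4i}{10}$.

Divisor is real, so divide each part by 10:
= -11/10 + (2/5)i


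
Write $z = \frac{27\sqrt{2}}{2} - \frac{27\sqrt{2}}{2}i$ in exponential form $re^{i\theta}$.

r = |z| = sqrt((27*sqrt(2)/2)^2 + (-27*sqrt(2)/2)^2) = sqrt(729/2 + 729/2) = sqrt(729) = 27
θ = arctan(b/a) = arctan(-19.0919/19.0919) (quadrant-adjusted) = -45° = -π/4
z = 27e^(-i*π/4)


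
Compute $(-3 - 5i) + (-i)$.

(-3 + 0) + (-5 + (-1))i = -3 - 6i


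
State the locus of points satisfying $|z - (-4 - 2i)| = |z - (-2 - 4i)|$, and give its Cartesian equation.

|z - z1| = |z - z2| means z is equidistant from z1 and z2,
i.e. the perpendicular bisector of the segment from (-4, -2) to (-2, -4) (midpoint (-3, -3)).
With z = x + yi, square both sides:
(x - (-4))^2 + (y - (-2))^2 = (x - (-2))^2 + (y - (-4))^2
The x^2 and y^2 terms cancel: 4x + (-4)y = 20 - 20 = 0
Simplify: x - y = 0
Locus: Perpendicular bisector of the segment from (-4, -2) to (-2, -4): the line x - y = 0


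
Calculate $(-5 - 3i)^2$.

(a + bi)^2 = a^2 - b^2 + 2abi
= (-5)^2 - (-3)^2 + 2*(-5)*(-3)i
= 16 + 30i


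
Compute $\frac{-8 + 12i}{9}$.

Divisor is real, so divide each part by 9:
= -8/9 + (4/3)i


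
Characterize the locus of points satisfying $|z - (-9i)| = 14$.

|z - z0| = r describes a circle centered at z0 with radius r
Here z0 = -9i and r = 14
Locus: Circle centered at (0, -9) with radius 14


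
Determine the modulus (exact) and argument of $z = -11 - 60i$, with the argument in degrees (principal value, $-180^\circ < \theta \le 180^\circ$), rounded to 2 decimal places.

|z| = sqrt((-11)^2 + (-60)^2) = 61
arg(z) = arctan(b/a) = arctan(-60/-11) (quadrant-adjusted) = -100.39°


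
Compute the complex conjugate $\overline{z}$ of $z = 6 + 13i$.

If z = a + bi, then conjugate(z) = a - bi
conjugate(6 + 13i) = 6 - 13i


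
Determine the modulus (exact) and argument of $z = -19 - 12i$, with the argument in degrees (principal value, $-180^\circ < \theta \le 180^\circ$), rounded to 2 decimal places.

|z| = sqrt((-19)^2 + (-12)^2) = sqrt(505)
arg(z) = arctan(b/a) = arctan(-12/-19) (quadrant-adjusted) = -147.72°


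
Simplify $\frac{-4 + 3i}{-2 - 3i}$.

Multiply numerator and denominator by conjugate (-2 + 3i):
= (-4 + 3i)(-2 + 3i) / ((-2)^2 + (-3)^2)
= (-1 - 18i) / 13
= -1/13 - (18/13)i


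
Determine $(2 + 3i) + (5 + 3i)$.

(2 + 5) + (3 + 3)i = 7 + 6i


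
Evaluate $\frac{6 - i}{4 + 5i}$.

Multiply numerator and denominator by conjugate (4 - 5i):
= (6 - i)(4 - 5i) / (4^2 + 5^2)
= (19 - 34i) / 41
= 19/41 - (34/41)i


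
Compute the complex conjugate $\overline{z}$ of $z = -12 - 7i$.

If z = a + bi, then conjugate(z) = a - bi
conjugate(-12 - 7i) = -12 + 7i


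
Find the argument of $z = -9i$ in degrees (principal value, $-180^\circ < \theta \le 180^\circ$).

a = 0 and b < 0, so z lies on the negative imaginary axis: θ = -90°


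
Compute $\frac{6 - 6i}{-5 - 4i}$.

Multiply numerator and denominator by conjugate (-5 + 4i):
= (6 - 6i)(-5 + 4i) / ((-5)^2 + (-4)^2)
= (-6 + 54i) / 41
= -6/41 + (54/41)i


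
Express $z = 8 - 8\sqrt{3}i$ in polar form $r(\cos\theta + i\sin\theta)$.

r = |z| = sqrt(a^2 + b^2) = sqrt((8)^2 + (-8*sqrt(3))^2) = sqrt(64 + 192) = sqrt(256) = 16
θ = arctan(b/a) = arctan(-13.8564/8) (quadrant-adjusted) = 300°
z = 16(cos 300° + i sin 300°)


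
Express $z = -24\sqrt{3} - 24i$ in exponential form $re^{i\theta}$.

r = |z| = sqrt((-24*sqrt(3))^2 + (-24)^2) = sqrt(1728 + 576) = sqrt(2304) = 48
θ = arctan(b/a) = arctan(-24/-41.5692) (quadrant-adjusted) = -150° = -5π/6
z = 48e^(-i*5π/6)


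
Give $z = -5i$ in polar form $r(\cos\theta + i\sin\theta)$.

r = |z| = sqrt(a^2 + b^2) = sqrt((0)^2 + (-5)^2) = sqrt(0 + 25) = sqrt(25) = 5
a = 0 and b < 0, so z lies on the negative imaginary axis: θ = 270°
z = 5(cos 270° + i sin 270°)


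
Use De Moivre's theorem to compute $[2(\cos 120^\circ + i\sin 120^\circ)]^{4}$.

By De Moivre: z^n = r^n(cos(nθ) + i sin(nθ))
= 2^4(cos(4*120°) + i sin(4*120°))
= 16(cos 120° + i sin 120°)
= -8 + 8*sqrt(3)i


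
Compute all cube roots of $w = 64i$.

|w| = 64, arg(w) = 90°
Root modulus = 64^(1/3) = 4
Root arguments: θ_k = (90° + 360°k)/3 for k = 0, 1, ..., 2
Roots: 2*sqrt(3) + 2i, -2*sqrt(3) + 2i, -4i


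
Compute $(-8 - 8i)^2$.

(a + bi)^2 = a^2 - b^2 + 2abi
= (-8)^2 - (-8)^2 + 2*(-8)*(-8)i
= 128i


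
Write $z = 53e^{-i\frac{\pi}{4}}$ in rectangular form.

a = r cos θ = 53 * sqrt(2)/2 = 53*sqrt(2)/2
b = r sin θ = 53 * -sqrt(2)/2 = -53*sqrt(2)/2
z = 53*sqrt(2)/2 - (53*sqrt(2)/2)i


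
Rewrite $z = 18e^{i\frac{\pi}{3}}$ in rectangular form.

a = r cos θ = 18 * 1/2 = 9
b = r sin θ = 18 * sqrt(3)/2 = 9*sqrt(3)
z = 9 + 9*sqrt(3)i


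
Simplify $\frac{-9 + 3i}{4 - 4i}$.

Multiply numerator and denominator by conjugate (4 + 4i):
= (-9 + 3i)(4 + 4i) / (4^2 + (-4)^2)
= (-48 - 24i) / 32
Divide through by 8: (-6 - 3i) / 4
= -3/2 - (3/4)i


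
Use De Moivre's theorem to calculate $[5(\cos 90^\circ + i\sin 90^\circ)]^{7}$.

By De Moivre: z^n = r^n(cos(nθ) + i sin(nθ))
= 5^7(cos(7*90°) + i sin(7*90°))
= 78125(cos 270° + i sin 270°)
= -78125i


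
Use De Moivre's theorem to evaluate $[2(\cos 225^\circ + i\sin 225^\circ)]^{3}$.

By De Moivre: z^n = r^n(cos(nθ) + i sin(nθ))
= 2^3(cos(3*225°) + i sin(3*225°))
= 8(cos 315° + i sin 315°)
= 4*sqrt(2) - 4*sqrt(2)i


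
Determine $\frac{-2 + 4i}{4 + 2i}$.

Multiply numerator and denominator by conjugate (4 - 2i):
= (-2 + 4i)(4 - 2i) / (4^2 + 2^2)
= (20i) / 20
= i


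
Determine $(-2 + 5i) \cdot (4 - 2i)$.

(a1*a2 - b1*b2) + (a1*b2 + b1*a2)i
= (-8 - (-10)) + (4 + 20)i
= 2 + 24i


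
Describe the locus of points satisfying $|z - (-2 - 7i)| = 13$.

|z - z0| = r describes a circle centered at z0 with radius r
Here z0 = -2 - 7i and r = 13
Locus: Circle centered at (-2, -7) with radius 13


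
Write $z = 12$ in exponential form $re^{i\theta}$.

r = |z| = sqrt((12)^2 + (0)^2) = sqrt(144 + 0) = sqrt(144) = 12
b = 0 and a > 0, so z lies on the positive real axis: θ = 0
z = 12e^(i*0) = 12


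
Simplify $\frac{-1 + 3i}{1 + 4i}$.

Multiply numerator and denominator by conjugate (1 - 4i):
= (-1 + 3i)(1 - 4i) / (1^2 + 4^2)
= (11 + 7i) / 17
= 11/17 + (7/17)i


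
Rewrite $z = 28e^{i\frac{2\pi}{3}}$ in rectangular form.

a = r cos θ = 28 * -1/2 = -14
b = r sin θ = 28 * sqrt(3)/2 = 14*sqrt(3)
z = -14 + 14*sqrt(3)i


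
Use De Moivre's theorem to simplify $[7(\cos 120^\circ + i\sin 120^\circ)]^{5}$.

By De Moivre: z^n = r^n(cos(nθ) + i sin(nθ))
= 7^5(cos(5*120°) + i sin(5*120°))
= 16807(cos 240° + i sin 240°)
= -16807/2 - (16807*sqrt(3)/2)i


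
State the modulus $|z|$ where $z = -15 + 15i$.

|z| = sqrt(a^2 + b^2) = sqrt((-15)^2 + 15^2) = sqrt(450) = sqrt(450)


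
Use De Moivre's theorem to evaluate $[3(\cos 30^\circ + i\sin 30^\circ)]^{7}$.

By De Moivre: z^n = r^n(cos(nθ) + i sin(nθ))
= 3^7(cos(7*30°) + i sin(7*30°))
= 2187(cos 210° + i sin 210°)
= -2187*sqrt(3)/2 - (2187/2)i


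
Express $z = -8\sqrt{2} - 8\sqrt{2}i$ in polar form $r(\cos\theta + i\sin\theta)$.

r = |z| = sqrt(a^2 + b^2) = sqrt((-8*sqrt(2))^2 + (-8*sqrt(2))^2) = sqrt(128 + 128) = sqrt(256) = 16
θ = arctan(b/a) = arctan(-11.3137/-11.3137) (quadrant-adjusted) = 225°
z = 16(cos 225° + i sin 225°)


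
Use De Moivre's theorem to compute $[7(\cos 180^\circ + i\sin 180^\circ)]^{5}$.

By De Moivre: z^n = r^n(cos(nθ) + i sin(nθ))
= 7^5(cos(5*180°) + i sin(5*180°))
= 16807(cos 180° + i sin 180°)
= -16807


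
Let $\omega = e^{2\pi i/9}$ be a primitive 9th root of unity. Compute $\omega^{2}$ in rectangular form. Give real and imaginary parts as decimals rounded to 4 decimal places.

ω^2 = e^(2πi·2/9) = e^(i·4π/9)
= cos(4π/9) + i sin(4π/9)
= 0.1736 + 0.9848i


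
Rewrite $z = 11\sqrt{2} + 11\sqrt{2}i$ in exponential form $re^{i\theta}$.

r = |z| = sqrt((11*sqrt(2))^2 + (11*sqrt(2))^2) = sqrt(242 + 242) = sqrt(484) = 22
θ = arctan(b/a) = arctan(15.5563/15.5563) (quadrant-adjusted) = 45° = π/4
z = 22e^(i*π/4)


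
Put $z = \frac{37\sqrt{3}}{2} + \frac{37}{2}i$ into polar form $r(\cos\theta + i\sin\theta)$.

r = |z| = sqrt(a^2 + b^2) = sqrt((37*sqrt(3)/2)^2 + (37/2)^2) = sqrt(4107/4 + 1369/4) = sqrt(1369) = 37
θ = arctan(b/a) = arctan(18.5/32.0429) (quadrant-adjusted) = 30°
z = 37(cos 30° + i sin 30°)


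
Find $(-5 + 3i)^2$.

(a + bi)^2 = a^2 - b^2 + 2abi
= (-5)^2 - 3^2 + 2*(-5)*3i
= 16 - 30i


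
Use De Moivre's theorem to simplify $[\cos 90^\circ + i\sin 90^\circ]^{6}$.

By De Moivre: z^n = r^n(cos(nθ) + i sin(nθ))
= 1^6(cos(6*90°) + i sin(6*90°))
= 1(cos 180° + i sin 180°)
= -1


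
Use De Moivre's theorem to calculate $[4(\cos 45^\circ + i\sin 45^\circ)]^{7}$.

By De Moivre: z^n = r^n(cos(nθ) + i sin(nθ))
= 4^7(cos(7*45°) + i sin(7*45°))
= 16384(cos 315° + i sin 315°)
= 8192*sqrt(2) - 8192*sqrt(2)i


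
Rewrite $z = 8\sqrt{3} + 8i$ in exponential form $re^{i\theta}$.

r = |z| = sqrt((8*sqrt(3))^2 + (8)^2) = sqrt(192 + 64) = sqrt(256) = 16
θ = arctan(b/a) = arctan(8/13.8564) (quadrant-adjusted) = 30° = π/6
z = 16e^(i*π/6)


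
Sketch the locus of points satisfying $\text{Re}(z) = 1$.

Re(z) = x where z = x + yi; the equation x = 1 is satisfied by all points with that x-coordinate
Locus: Vertical line x = 1


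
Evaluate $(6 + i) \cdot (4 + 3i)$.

(a1*a2 - b1*b2) + (a1*b2 + b1*a2)i
= (24 - 3) + (18 + 4)i
= 21 + 22i


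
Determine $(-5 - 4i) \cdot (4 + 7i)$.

(a1*a2 - b1*b2) + (a1*b2 + b1*a2)i
= (-20 - (-28)) + (-35 + (-16))i
= 8 - 51i


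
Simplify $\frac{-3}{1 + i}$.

Multiply numerator and denominator by conjugate (1 - i):
= (-3)(1 - i) / (1^2 + 1^2)
= (-3 + 3i) / 2
= -3/2 + (3/2)i


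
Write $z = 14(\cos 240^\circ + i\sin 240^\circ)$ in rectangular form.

a = r cos θ = 14 * -1/2 = -7
b = r sin θ = 14 * -sqrt(3)/2 = -7*sqrt(3)
z = -7 - 7*sqrt(3)i


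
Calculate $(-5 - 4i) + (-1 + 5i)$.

(-5 + (-1)) + (-4 + 5)i = -6 + i


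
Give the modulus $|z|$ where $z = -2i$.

|z| = sqrt(a^2 + b^2) = sqrt(0^2 + (-2)^2) = sqrt(4) = 2


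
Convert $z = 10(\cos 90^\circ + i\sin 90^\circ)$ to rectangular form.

a = r cos θ = 10 * 0 = 0
b = r sin θ = 10 * 1 = 10
z = 10i


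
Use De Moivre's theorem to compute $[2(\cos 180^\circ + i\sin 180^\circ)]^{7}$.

By De Moivre: z^n = r^n(cos(nθ) + i sin(nθ))
= 2^7(cos(7*180°) + i sin(7*180°))
= 128(cos 180° + i sin 180°)
= -128


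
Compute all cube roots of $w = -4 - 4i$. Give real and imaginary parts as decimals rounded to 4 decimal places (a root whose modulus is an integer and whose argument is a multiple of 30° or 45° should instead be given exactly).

|w| = sqrt(32) ≈ 5.656854, arg(w) = 225°
Root modulus = sqrt(32)^(1/3) ≈ 1.781797
Root arguments: θ_k = (225° + 360°k)/3 for k = 0, 1, ..., 2
Compute each root as (root modulus)(cos θ_k + i sin θ_k) using full-precision intermediates, then round to 4 decimal places.
Roots: 0.4612 + 1.7211i, -1.7211 - 0.4612i, 1.2599 - 1.2599i


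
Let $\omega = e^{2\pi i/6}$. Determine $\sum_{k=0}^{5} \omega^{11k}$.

Let ζ = ω^11 = e^(2πi·11/6). Since 6 ∤ 11, ζ ≠ 1.
Sum = Σ_{k=0}^{5} ζ^k = (ζ^6 - 1)/(ζ - 1) = (ω^{11·6} - 1)/(ζ - 1) = (1 - 1)/(ζ - 1) = 0


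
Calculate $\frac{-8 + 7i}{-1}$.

Divisor is real, so divide each part by -1:
= 8 - 7i


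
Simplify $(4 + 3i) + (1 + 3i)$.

(4 + 1) + (3 + 3)i = 5 + 6i


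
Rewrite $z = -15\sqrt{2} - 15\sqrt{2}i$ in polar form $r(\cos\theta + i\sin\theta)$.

r = |z| = sqrt(a^2 + b^2) = sqrt((-15*sqrt(2))^2 + (-15*sqrt(2))^2) = sqrt(450 + 450) = sqrt(900) = 30
θ = arctan(b/a) = arctan(-21.2132/-21.2132) (quadrant-adjusted) = 225°
z = 30(cos 225° + i sin 225°)


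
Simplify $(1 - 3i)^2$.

(a + bi)^2 = a^2 - b^2 + 2abi
= 1^2 - (-3)^2 + 2*1*(-3)i
= -8 - 6i


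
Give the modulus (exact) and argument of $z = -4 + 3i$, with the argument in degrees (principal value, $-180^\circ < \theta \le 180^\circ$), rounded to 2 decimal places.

|z| = sqrt((-4)^2 + 3^2) = 5
arg(z) = arctan(b/a) = arctan(3/-4) (quadrant-adjusted) = 143.13°


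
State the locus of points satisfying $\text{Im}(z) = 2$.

Im(z) = y where z = x + yi; the equation y = 2 is satisfied by all points with that y-coordinate
Locus: Horizontal line y = 2


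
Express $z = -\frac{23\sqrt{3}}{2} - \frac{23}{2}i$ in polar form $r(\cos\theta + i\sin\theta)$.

r = |z| = sqrt(a^2 + b^2) = sqrt((-23*sqrt(3)/2)^2 + (-23/2)^2) = sqrt(1587/4 + 529/4) = sqrt(529) = 23
θ = arctan(b/a) = arctan(-11.5/-19.9186) (quadrant-adjusted) = 210°
z = 23(cos 210° + i sin 210°)


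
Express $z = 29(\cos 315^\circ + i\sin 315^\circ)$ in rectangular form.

a = r cos θ = 29 * sqrt(2)/2 = 29*sqrt(2)/2
b = r sin θ = 29 * -sqrt(2)/2 = -29*sqrt(2)/2
z = 29*sqrt(2)/2 - (29*sqrt(2)/2)i


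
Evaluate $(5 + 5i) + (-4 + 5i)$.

(5 + (-4)) + (5 + 5)i = 1 + 10i


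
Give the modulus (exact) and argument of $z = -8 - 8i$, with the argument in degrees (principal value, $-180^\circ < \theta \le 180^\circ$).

|z| = sqrt((-8)^2 + (-8)^2) = sqrt(128)
arg(z) = arctan(b/a) = arctan(-8/-8) (quadrant-adjusted) = -135°


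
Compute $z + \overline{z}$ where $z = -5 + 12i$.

z + conjugate(z) = (a + bi) + (a - bi) = 2a
= 2 * (-5) = -10


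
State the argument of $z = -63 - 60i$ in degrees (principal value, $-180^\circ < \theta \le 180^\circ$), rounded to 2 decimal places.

θ = arctan(b/a) = arctan(-60/-63) (quadrant-adjusted) = -136.40°


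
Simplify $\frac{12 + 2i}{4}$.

Divisor is real, so divide each part by 4:
= 3 + (1/2)i


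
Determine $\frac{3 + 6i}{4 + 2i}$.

Multiply numerator and denominator by conjugate (4 - 2i):
= (3 + 6i)(4 - 2i) / (4^2 + 2^2)
= (24 + 18i) / 20
Divide through by 2: (12 + 9i) / 10
= 6/5 + (9/10)i


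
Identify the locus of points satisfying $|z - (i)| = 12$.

|z - z0| = r describes a circle centered at z0 with radius r
Here z0 = i and r = 12
Locus: Circle centered at (0, 1) with radius 12


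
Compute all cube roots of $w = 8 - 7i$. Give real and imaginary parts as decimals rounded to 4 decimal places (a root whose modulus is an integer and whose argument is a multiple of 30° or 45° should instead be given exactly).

|w| = sqrt(113) ≈ 10.630146, arg(w) ≈ 318.814075°
Root modulus = sqrt(113)^(1/3) ≈ 2.198770
Root arguments: θ_k = (arg(w) + 360°k)/3 for k = 0, 1, ..., 2
Compute each root as (root modulus)(cos θ_k + i sin θ_k) using full-precision intermediates, then round to 4 decimal places.
Roots: -0.6161 + 2.1107i, -1.5199 - 1.5889i, 2.1360 - 0.5218i


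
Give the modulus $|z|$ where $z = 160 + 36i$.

|z| = sqrt(a^2 + b^2) = sqrt(160^2 + 36^2) = sqrt(26896) = 164


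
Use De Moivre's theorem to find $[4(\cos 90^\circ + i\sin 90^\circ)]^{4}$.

By De Moivre: z^n = r^n(cos(nθ) + i sin(nθ))
= 4^4(cos(4*90°) + i sin(4*90°))
= 256(cos 0° + i sin 0°)
= 256


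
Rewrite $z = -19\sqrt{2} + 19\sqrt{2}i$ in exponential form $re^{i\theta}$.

r = |z| = sqrt((-19*sqrt(2))^2 + (19*sqrt(2))^2) = sqrt(722 + 722) = sqrt(1444) = 38
θ = arctan(b/a) = arctan(26.8701/-26.8701) (quadrant-adjusted) = 135° = 3π/4
z = 38e^(i*3π/4)


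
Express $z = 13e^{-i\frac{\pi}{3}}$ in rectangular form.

a = r cos θ = 13 * 1/2 = 13/2
b = r sin θ = 13 * -sqrt(3)/2 = -13*sqrt(3)/2
z = 13/2 - (13*sqrt(3)/2)i


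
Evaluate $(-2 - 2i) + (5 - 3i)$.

(-2 + 5) + (-2 + (-3))i = 3 - 5i


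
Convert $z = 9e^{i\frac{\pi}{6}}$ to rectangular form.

a = r cos θ = 9 * sqrt(3)/2 = 9*sqrt(3)/2
b = r sin θ = 9 * 1/2 = 9/2
z = 9*sqrt(3)/2 + (9/2)i


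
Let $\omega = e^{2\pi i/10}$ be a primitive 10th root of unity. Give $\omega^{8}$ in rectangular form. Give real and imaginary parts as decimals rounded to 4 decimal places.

ω^8 = e^(2πi·8/10) = e^(i·8π/5)
= cos(8π/5) + i sin(8π/5)
= 0.3090 - 0.9511i


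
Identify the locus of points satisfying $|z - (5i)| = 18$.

|z - z0| = r describes a circle centered at z0 with radius r
Here z0 = 5i and r = 18
Locus: Circle centered at (0, 5) with radius 18


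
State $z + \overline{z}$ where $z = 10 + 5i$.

z + conjugate(z) = (a + bi) + (a - bi) = 2a
= 2 * 10 = 20


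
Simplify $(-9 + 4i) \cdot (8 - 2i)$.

(a1*a2 - b1*b2) + (a1*b2 + b1*a2)i
= (-72 - (-8)) + (18 + 32)i
= -64 + 50i


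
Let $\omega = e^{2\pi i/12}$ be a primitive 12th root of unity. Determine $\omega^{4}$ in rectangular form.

ω^4 = e^(2πi·4/12) = e^(i·2π/3)
= cos(2π/3) + i sin(2π/3)
= -1/2 + (sqrt(3)/2)i


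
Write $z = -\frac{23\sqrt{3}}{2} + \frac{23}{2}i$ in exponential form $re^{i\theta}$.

r = |z| = sqrt((-23*sqrt(3)/2)^2 + (23/2)^2) = sqrt(1587/4 + 529/4) = sqrt(529) = 23
θ = arctan(b/a) = arctan(11.5/-19.9186) (quadrant-adjusted) = 150° = 5π/6
z = 23e^(i*5π/6)


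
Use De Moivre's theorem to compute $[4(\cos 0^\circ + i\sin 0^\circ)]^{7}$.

By De Moivre: z^n = r^n(cos(nθ) + i sin(nθ))
= 4^7(cos(7*0°) + i sin(7*0°))
= 16384(cos 0° + i sin 0°)
= 16384


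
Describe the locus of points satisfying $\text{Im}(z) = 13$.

Im(z) = y where z = x + yi; the equation y = 13 is satisfied by all points with that y-coordinate
Locus: Horizontal line y = 13


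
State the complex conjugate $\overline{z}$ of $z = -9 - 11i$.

If z = a + bi, then conjugate(z) = a - bi
conjugate(-9 - 11i) = -9 + 11i


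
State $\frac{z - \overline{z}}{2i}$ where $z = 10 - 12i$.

z - conjugate(z) = 2bi
(z - conjugate(z))/(2i) = 2bi/(2i) = b = -12


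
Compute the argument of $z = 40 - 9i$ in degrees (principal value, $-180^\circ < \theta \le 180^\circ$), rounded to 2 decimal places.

θ = arctan(b/a) = arctan(-9/40) (quadrant-adjusted) = -12.68°


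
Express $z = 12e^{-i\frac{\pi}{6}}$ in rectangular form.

a = r cos θ = 12 * sqrt(3)/2 = 6*sqrt(3)
b = r sin θ = 12 * -1/2 = -6
z = 6*sqrt(3) - 6i


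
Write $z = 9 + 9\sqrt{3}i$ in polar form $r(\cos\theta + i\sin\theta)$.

r = |z| = sqrt(a^2 + b^2) = sqrt((9)^2 + (9*sqrt(3))^2) = sqrt(81 + 243) = sqrt(324) = 18
θ = arctan(b/a) = arctan(15.5885/9) (quadrant-adjusted) = 60°
z = 18(cos 60° + i sin 60°)


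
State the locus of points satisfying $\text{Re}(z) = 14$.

Re(z) = x where z = x + yi; the equation x = 14 is satisfied by all points with that x-coordinate
Locus: Vertical line x = 14


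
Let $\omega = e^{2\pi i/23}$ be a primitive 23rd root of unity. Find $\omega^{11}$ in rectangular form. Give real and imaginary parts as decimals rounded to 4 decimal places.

ω^11 = e^(2πi·11/23) = e^(i·22π/23)
= cos(22π/23) + i sin(22π/23)
= -0.9907 + 0.1362i


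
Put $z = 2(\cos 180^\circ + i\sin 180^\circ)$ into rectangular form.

a = r cos θ = 2 * -1 = -2
b = r sin θ = 2 * 0 = 0
z = -2


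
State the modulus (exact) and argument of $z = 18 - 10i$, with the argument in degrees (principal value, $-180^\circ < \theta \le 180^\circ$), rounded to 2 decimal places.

|z| = sqrt(18^2 + (-10)^2) = sqrt(424)
arg(z) = arctan(b/a) = arctan(-10/18) (quadrant-adjusted) = -29.05°


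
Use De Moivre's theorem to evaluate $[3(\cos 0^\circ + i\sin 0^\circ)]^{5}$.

By De Moivre: z^n = r^n(cos(nθ) + i sin(nθ))
= 3^5(cos(5*0°) + i sin(5*0°))
= 243(cos 0° + i sin 0°)
= 243


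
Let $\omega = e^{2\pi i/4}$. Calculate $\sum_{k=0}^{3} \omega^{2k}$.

Let ζ = ω^2 = e^(2πi·2/4). Since 4 ∤ 2, ζ ≠ 1.
Sum = Σ_{k=0}^{3} ζ^k = (ζ^4 - 1)/(ζ - 1) = (ω^{2·4} - 1)/(ζ - 1) = (1 - 1)/(ζ - 1) = 0


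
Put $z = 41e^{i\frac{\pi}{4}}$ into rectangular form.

a = r cos θ = 41 * sqrt(2)/2 = 41*sqrt(2)/2
b = r sin θ = 41 * sqrt(2)/2 = 41*sqrt(2)/2
z = 41*sqrt(2)/2 + (41*sqrt(2)/2)i


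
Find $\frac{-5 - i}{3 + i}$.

Multiply numerator and denominator by conjugate (3 - i):
= (-5 - i)(3 - i) / (3^2 + 1^2)
= (-16 + 2i) / 10
Divide through by 2: (-8 + i) / 5
= -8/5 + (1/5)i


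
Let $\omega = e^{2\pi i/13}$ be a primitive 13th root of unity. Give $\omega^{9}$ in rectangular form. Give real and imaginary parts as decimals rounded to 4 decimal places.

ω^9 = e^(2πi·9/13) = e^(i·18π/13)
= cos(18π/13) + i sin(18π/13)
= -0.3546 - 0.9350i


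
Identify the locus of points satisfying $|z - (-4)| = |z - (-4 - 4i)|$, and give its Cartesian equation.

|z - z1| = |z - z2| means z is equidistant from z1 and z2,
i.e. the perpendicular bisector of the segment from (-4, 0) to (-4, -4) (midpoint (-4, -2)).
With z = x + yi, square both sides:
(x - (-4))^2 + (y - 0)^2 = (x - (-4))^2 + (y - (-4))^2
The x^2 and y^2 terms cancel: 0x + (-8)y = 32 - 16 = 16
Simplify: y = -2
Locus: Perpendicular bisector of the segment from (-4, 0) to (-4, -4): the line y = -2


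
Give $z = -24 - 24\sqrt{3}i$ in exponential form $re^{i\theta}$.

r = |z| = sqrt((-24)^2 + (-24*sqrt(3))^2) = sqrt(576 + 1728) = sqrt(2304) = 48
θ = arctan(b/a) = arctan(-41.5692/-24) (quadrant-adjusted) = 240° = 4π/3
z = 48e^(i*4π/3)


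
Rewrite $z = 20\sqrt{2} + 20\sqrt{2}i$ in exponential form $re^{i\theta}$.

r = |z| = sqrt((20*sqrt(2))^2 + (20*sqrt(2))^2) = sqrt(800 + 800) = sqrt(1600) = 40
θ = arctan(b/a) = arctan(28.2843/28.2843) (quadrant-adjusted) = 45° = π/4
z = 40e^(i*π/4)


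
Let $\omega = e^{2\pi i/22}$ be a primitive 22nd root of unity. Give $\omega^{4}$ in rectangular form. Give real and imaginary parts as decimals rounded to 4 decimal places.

ω^4 = e^(2πi·4/22) = e^(i·4π/11)
= cos(4π/11) + i sin(4π/11)
= 0.4154 + 0.9096i


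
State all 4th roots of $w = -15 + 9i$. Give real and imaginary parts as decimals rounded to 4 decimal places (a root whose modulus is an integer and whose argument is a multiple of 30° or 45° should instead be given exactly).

|w| = sqrt(306) ≈ 17.492856, arg(w) ≈ 149.036243°
Root modulus = sqrt(306)^(1/4) ≈ 2.045103
Root arguments: θ_k = (arg(w) + 360°k)/4 for k = 0, 1, ..., 3
Compute each root as (root modulus)(cos θ_k + i sin θ_k) using full-precision intermediates, then round to 4 decimal places.
Roots: 1.6277 + 1.2381i, -1.2381 + 1.6277i, -1.6277 - 1.2381i, 1.2381 - 1.6277i


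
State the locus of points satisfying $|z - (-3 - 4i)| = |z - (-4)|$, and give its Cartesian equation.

|z - z1| = |z - z2| means z is equidistant from z1 and z2,
i.e. the perpendicular bisector of the segment from (-3, -4) to (-4, 0) (midpoint (-7/2, -2)).
With z = x + yi, square both sides:
(x - (-3))^2 + (y - (-4))^2 = (x - (-4))^2 + (y - 0)^2
The x^2 and y^2 terms cancel: -2x + 8y = 16 - 25 = -9
Simplify: 2x - 8y = 9
Locus: Perpendicular bisector of the segment from (-3, -4) to (-4, 0): the line 2x - 8y = 9


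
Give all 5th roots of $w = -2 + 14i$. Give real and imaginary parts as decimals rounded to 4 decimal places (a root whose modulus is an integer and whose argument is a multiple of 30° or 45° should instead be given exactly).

|w| = sqrt(200) ≈ 14.142136, arg(w) ≈ 98.130102°
Root modulus = sqrt(200)^(1/5) ≈ 1.698646
Root arguments: θ_k = (arg(w) + 360°k)/5 for k = 0, 1, ..., 4
Compute each root as (root modulus)(cos θ_k + i sin θ_k) using full-precision intermediates, then round to 4 decimal places.
Roots: 1.6000 + 0.5705i, -0.0482 + 1.6980i, -1.6298 + 0.4789i, -0.9590 - 1.4020i, 1.0370 - 1.3453i


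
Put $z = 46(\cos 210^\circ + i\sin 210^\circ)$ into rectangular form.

a = r cos θ = 46 * -sqrt(3)/2 = -23*sqrt(3)
b = r sin θ = 46 * -1/2 = -23
z = -23*sqrt(3) - 23i


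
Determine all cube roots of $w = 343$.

|w| = 343, arg(w) = 0°
Root modulus = 343^(1/3) = 7
Root arguments: θ_k = (0° + 360°k)/3 for k = 0, 1, ..., 2
Roots: 7, -7/2 + (7*sqrt(3)/2)i, -7/2 - (7*sqrt(3)/2)i


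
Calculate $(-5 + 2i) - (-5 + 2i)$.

(-5 - (-5)) + (2 - 2)i = 0


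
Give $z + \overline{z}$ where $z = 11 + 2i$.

z + conjugate(z) = (a + bi) + (a - bi) = 2a
= 2 * 11 = 22


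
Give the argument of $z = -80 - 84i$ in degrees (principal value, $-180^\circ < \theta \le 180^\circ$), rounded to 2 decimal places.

θ = arctan(b/a) = arctan(-84/-80) (quadrant-adjusted) = -133.60°


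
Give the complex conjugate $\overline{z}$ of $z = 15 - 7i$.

If z = a + bi, then conjugate(z) = a - bi
conjugate(15 - 7i) = 15 + 7i


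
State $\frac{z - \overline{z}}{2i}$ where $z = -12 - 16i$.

z - conjugate(z) = 2bi
(z - conjugate(z))/(2i) = 2bi/(2i) = b = -16


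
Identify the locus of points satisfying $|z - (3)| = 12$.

|z - z0| = r describes a circle centered at z0 with radius r
Here z0 = 3 and r = 12
Locus: Circle centered at (3, 0) with radius 12


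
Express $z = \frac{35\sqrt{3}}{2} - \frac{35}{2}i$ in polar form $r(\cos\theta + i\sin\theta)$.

r = |z| = sqrt(a^2 + b^2) = sqrt((35*sqrt(3)/2)^2 + (-35/2)^2) = sqrt(3675/4 + 1225/4) = sqrt(1225) = 35
θ = arctan(b/a) = arctan(-17.5/30.3109) (quadrant-adjusted) = 330°
z = 35(cos 330° + i sin 330°)


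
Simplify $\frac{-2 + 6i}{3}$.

Divisor is real, so divide each part by 3:
= -2/3 + 2i


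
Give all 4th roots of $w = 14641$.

|w| = 14641, arg(w) = 0°
Root modulus = 14641^(1/4) = 11
Root arguments: θ_k = (0° + 360°k)/4 for k = 0, 1, ..., 3
Roots: 11, 11i, -11, -11i


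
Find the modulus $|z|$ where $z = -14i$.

|z| = sqrt(a^2 + b^2) = sqrt(0^2 + (-14)^2) = sqrt(196) = 14


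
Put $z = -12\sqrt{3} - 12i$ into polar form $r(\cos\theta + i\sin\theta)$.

r = |z| = sqrt(a^2 + b^2) = sqrt((-12*sqrt(3))^2 + (-12)^2) = sqrt(432 + 144) = sqrt(576) = 24
θ = arctan(b/a) = arctan(-12/-20.7846) (quadrant-adjusted) = 210°
z = 24(cos 210° + i sin 210°)


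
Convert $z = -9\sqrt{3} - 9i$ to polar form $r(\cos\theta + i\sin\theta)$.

r = |z| = sqrt(a^2 + b^2) = sqrt((-9*sqrt(3))^2 + (-9)^2) = sqrt(243 + 81) = sqrt(324) = 18
θ = arctan(b/a) = arctan(-9/-15.5885) (quadrant-adjusted) = 210°
z = 18(cos 210° + i sin 210°)


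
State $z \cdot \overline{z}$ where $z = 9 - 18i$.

z * conjugate(z) = |z|^2 = a^2 + b^2
= 9^2 + (-18)^2 = 405


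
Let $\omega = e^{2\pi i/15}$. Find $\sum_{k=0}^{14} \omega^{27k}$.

Let ζ = ω^27 = e^(2πi·27/15). Since 15 ∤ 27, ζ ≠ 1.
Sum = Σ_{k=0}^{14} ζ^k = (ζ^15 - 1)/(ζ - 1) = (ω^{27·15} - 1)/(ζ - 1) = (1 - 1)/(ζ - 1) = 0


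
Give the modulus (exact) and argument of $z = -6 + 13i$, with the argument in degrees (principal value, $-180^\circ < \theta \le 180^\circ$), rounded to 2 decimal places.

|z| = sqrt((-6)^2 + 13^2) = sqrt(205)
arg(z) = arctan(b/a) = arctan(13/-6) (quadrant-adjusted) = 114.78°


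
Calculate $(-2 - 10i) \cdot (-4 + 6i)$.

(a1*a2 - b1*b2) + (a1*b2 + b1*a2)i
= (8 - (-60)) + (-12 + 40)i
= 68 + 28i


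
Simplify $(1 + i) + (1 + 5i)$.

(1 + 1) + (1 + 5)i = 2 + 6i


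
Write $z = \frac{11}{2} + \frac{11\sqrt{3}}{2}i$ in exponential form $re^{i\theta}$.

r = |z| = sqrt((11/2)^2 + (11*sqrt(3)/2)^2) = sqrt(121/4 + 363/4) = sqrt(121) = 11
θ = arctan(b/a) = arctan(9.5263/5.5) (quadrant-adjusted) = 60° = π/3
z = 11e^(i*π/3)


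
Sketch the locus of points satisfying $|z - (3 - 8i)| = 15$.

|z - z0| = r describes a circle centered at z0 with radius r
Here z0 = 3 - 8i and r = 15
Locus: Circle centered at (3, -8) with radius 15


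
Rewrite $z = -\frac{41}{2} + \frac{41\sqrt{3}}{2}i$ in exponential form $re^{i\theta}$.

r = |z| = sqrt((-41/2)^2 + (41*sqrt(3)/2)^2) = sqrt(1681/4 + 5043/4) = sqrt(1681) = 41
θ = arctan(b/a) = arctan(35.507/-20.5) (quadrant-adjusted) = 120° = 2π/3
z = 41e^(i*2π/3)


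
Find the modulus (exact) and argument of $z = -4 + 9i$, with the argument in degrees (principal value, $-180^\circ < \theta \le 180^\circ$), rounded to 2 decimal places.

|z| = sqrt((-4)^2 + 9^2) = sqrt(97)
arg(z) = arctan(b/a) = arctan(9/-4) (quadrant-adjusted) = 113.96°


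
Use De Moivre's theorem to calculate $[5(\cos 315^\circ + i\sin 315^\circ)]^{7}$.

By De Moivre: z^n = r^n(cos(nθ) + i sin(nθ))
= 5^7(cos(7*315°) + i sin(7*315°))
= 78125(cos 45° + i sin 45°)
= 78125*sqrt(2)/2 + (78125*sqrt(2)/2)i


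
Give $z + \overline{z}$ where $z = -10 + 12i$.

z + conjugate(z) = (a + bi) + (a - bi) = 2a
= 2 * (-10) = -20


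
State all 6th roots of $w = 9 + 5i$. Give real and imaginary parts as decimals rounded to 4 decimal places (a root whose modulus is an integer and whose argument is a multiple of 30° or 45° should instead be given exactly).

|w| = sqrt(106) ≈ 10.295630, arg(w) ≈ 29.054604°
Root modulus = sqrt(106)^(1/6) ≈ 1.474944
Root arguments: θ_k = (arg(w) + 360°k)/6 for k = 0, 1, ..., 5
Compute each root as (root modulus)(cos θ_k + i sin θ_k) using full-precision intermediates, then round to 4 decimal places.
Roots: 1.4697 + 0.1245i, 0.6270 + 1.3350i, -0.8427 + 1.2105i, -1.4697 - 0.1245i, -0.6270 - 1.3350i, 0.8427 - 1.2105i


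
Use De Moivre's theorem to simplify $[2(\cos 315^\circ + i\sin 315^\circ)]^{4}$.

By De Moivre: z^n = r^n(cos(nθ) + i sin(nθ))
= 2^4(cos(4*315°) + i sin(4*315°))
= 16(cos 180° + i sin 180°)
= -16


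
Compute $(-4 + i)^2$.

(a + bi)^2 = a^2 - b^2 + 2abi
= (-4)^2 - 1^2 + 2*(-4)*1i
= 15 - 8i


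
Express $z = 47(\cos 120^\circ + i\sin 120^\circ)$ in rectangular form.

a = r cos θ = 47 * -1/2 = -47/2
b = r sin θ = 47 * sqrt(3)/2 = 47*sqrt(3)/2
z = -47/2 + (47*sqrt(3)/2)i


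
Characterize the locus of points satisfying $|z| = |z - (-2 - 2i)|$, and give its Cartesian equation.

|z - z1| = |z - z2| means z is equidistant from z1 and z2,
i.e. the perpendicular bisector of the segment from (0, 0) to (-2, -2) (midpoint (-1, -1)).
With z = x + yi, square both sides:
(x - 0)^2 + (y - 0)^2 = (x - (-2))^2 + (y - (-2))^2
The x^2 and y^2 terms cancel: -4x + (-4)y = 8 - 0 = 8
Simplify: x + y = -2
Locus: Perpendicular bisector of the segment from (0, 0) to (-2, -2): the line x + y = -2


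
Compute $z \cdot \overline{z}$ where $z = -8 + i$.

z * conjugate(z) = |z|^2 = a^2 + b^2
= (-8)^2 + 1^2 = 65


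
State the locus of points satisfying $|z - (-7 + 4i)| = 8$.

|z - z0| = r describes a circle centered at z0 with radius r
Here z0 = -7 + 4i and r = 8
Locus: Circle centered at (-7, 4) with radius 8


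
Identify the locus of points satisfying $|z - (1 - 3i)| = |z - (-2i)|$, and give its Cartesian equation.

|z - z1| = |z - z2| means z is equidistant from z1 and z2,
i.e. the perpendicular bisector of the segment from (1, -3) to (0, -2) (midpoint (1/2, -5/2)).
With z = x + yi, square both sides:
(x - 1)^2 + (y - (-3))^2 = (x - 0)^2 + (y - (-2))^2
The x^2 and y^2 terms cancel: -2x + 2y = 4 - 10 = -6
Simplify: x - y = 3
Locus: Perpendicular bisector of the segment from (1, -3) to (0, -2): the line x - y = 3


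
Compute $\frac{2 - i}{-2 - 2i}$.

Multiply numerator and denominator by conjugate (-2 + 2i):
= (2 - i)(-2 + 2i) / ((-2)^2 + (-2)^2)
= (-2 + 6i) / 8
Divide through by 2: (-1 + 3i) / 4
= -1/4 + (3/4)i


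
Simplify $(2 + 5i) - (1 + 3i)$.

(2 - 1) + (5 - 3)i = 1 + 2i


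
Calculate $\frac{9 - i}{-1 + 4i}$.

Multiply numerator and denominator by conjugate (-1 - 4i):
= (9 - i)(-1 - 4i) / ((-1)^2 + 4^2)
= (-13 - 35i) / 17
= -13/17 - (35/17)i


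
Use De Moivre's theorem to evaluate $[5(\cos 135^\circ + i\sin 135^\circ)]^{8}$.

By De Moivre: z^n = r^n(cos(nθ) + i sin(nθ))
= 5^8(cos(8*135°) + i sin(8*135°))
= 390625(cos 0° + i sin 0°)
= 390625


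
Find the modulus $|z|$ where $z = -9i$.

|z| = sqrt(a^2 + b^2) = sqrt(0^2 + (-9)^2) = sqrt(81) = 9


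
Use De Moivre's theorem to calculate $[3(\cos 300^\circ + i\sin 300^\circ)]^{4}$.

By De Moivre: z^n = r^n(cos(nθ) + i sin(nθ))
= 3^4(cos(4*300°) + i sin(4*300°))
= 81(cos 120° + i sin 120°)
= -81/2 + (81*sqrt(3)/2)i


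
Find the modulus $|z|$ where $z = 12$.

|z| = sqrt(a^2 + b^2) = sqrt(12^2 + 0^2) = sqrt(144) = 12


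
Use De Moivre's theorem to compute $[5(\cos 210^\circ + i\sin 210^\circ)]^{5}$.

By De Moivre: z^n = r^n(cos(nθ) + i sin(nθ))
= 5^5(cos(5*210°) + i sin(5*210°))
= 3125(cos 330° + i sin 330°)
= 3125*sqrt(3)/2 - (3125/2)i


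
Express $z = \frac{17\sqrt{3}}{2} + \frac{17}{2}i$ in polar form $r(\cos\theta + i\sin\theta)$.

r = |z| = sqrt(a^2 + b^2) = sqrt((17*sqrt(3)/2)^2 + (17/2)^2) = sqrt(867/4 + 289/4) = sqrt(289) = 17
θ = arctan(b/a) = arctan(8.5/14.7224) (quadrant-adjusted) = 30°
z = 17(cos 30° + i sin 30°)


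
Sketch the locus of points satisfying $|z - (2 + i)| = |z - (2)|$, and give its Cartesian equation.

|z - z1| = |z - z2| means z is equidistant from z1 and z2,
i.e. the perpendicular bisector of the segment from (2, 1) to (2, 0) (midpoint (2, 1/2)).
With z = x + yi, square both sides:
(x - 2)^2 + (y - 1)^2 = (x - 2)^2 + (y - 0)^2
The x^2 and y^2 terms cancel: 0x + (-2)y = 4 - 5 = -1
Simplify: y = 1/2
Locus: Perpendicular bisector of the segment from (2, 1) to (2, 0): the line y = 1/2


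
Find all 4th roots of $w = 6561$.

|w| = 6561, arg(w) = 0°
Root modulus = 6561^(1/4) = 9
Root arguments: θ_k = (0° + 360°k)/4 for k = 0, 1, ..., 3
Roots: 9, 9i, -9, -9i


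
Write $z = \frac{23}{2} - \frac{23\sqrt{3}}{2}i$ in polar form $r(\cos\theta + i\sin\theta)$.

r = |z| = sqrt(a^2 + b^2) = sqrt((23/2)^2 + (-23*sqrt(3)/2)^2) = sqrt(529/4 + 1587/4) = sqrt(529) = 23
θ = arctan(b/a) = arctan(-19.9186/11.5) (quadrant-adjusted) = 300°
z = 23(cos 300° + i sin 300°)


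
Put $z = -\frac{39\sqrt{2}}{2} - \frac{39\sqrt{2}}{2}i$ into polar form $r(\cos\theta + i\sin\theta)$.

r = |z| = sqrt(a^2 + b^2) = sqrt((-39*sqrt(2)/2)^2 + (-39*sqrt(2)/2)^2) = sqrt(1521/2 + 1521/2) = sqrt(1521) = 39
θ = arctan(b/a) = arctan(-27.5772/-27.5772) (quadrant-adjusted) = 225°
z = 39(cos 225° + i sin 225°)


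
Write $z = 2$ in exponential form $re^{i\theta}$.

r = |z| = sqrt((2)^2 + (0)^2) = sqrt(4 + 0) = sqrt(4) = 2
b = 0 and a > 0, so z lies on the positive real axis: θ = 0
z = 2e^(i*0) = 2


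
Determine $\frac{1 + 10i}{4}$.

Divisor is real, so divide each part by 4:
= 1/4 + (5/2)i


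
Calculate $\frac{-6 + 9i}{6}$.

Divisor is real, so divide each part by 6:
= -1 + (3/2)i


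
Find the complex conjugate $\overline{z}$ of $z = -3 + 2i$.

If z = a + bi, then conjugate(z) = a - bi
conjugate(-3 + 2i) = -3 - 2i


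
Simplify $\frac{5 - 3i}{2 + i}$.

Multiply numerator and denominator by conjugate (2 - i):
= (5 - 3i)(2 - i) / (2^2 + 1^2)
= (7 - 11i) / 5
= 7/5 - (11/5)i


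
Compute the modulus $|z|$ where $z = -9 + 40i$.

|z| = sqrt(a^2 + b^2) = sqrt((-9)^2 + 40^2) = sqrt(1681) = 41


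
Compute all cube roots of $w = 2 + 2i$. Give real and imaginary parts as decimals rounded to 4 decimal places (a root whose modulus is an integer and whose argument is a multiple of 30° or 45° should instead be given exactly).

|w| = sqrt(8) ≈ 2.828427, arg(w) = 45°
Root modulus = sqrt(8)^(1/3) ≈ 1.414214
Root arguments: θ_k = (45° + 360°k)/3 for k = 0, 1, ..., 2
Compute each root as (root modulus)(cos θ_k + i sin θ_k) using full-precision intermediates, then round to 4 decimal places.
Roots: 1.3660 + 0.3660i, -1.0000 + 1.0000i, -0.3660 - 1.3660i


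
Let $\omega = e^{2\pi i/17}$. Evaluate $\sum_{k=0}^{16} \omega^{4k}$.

Let ζ = ω^4 = e^(2πi·4/17). Since 17 ∤ 4, ζ ≠ 1.
Sum = Σ_{k=0}^{16} ζ^k = (ζ^17 - 1)/(ζ - 1) = (ω^{4·17} - 1)/(ζ - 1) = (1 - 1)/(ζ - 1) = 0


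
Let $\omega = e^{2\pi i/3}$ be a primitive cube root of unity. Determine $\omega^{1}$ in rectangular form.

ω^1 = e^(2πi·1/3) = e^(i·2π/3)
= cos(2π/3) + i sin(2π/3)
= -1/2 + (sqrt(3)/2)i


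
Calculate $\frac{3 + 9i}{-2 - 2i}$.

Multiply numerator and denominator by conjugate (-2 + 2i):
= (3 + 9i)(-2 + 2i) / ((-2)^2 + (-2)^2)
= (-24 - 12i) / 8
Divide through by 4: (-6 - 3i) / 2
= -3 - (3/2)i


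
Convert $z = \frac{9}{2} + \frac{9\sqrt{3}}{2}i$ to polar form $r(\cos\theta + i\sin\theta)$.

r = |z| = sqrt(a^2 + b^2) = sqrt((9/2)^2 + (9*sqrt(3)/2)^2) = sqrt(81/4 + 243/4) = sqrt(81) = 9
θ = arctan(b/a) = arctan(7.7942/4.5) (quadrant-adjusted) = 60°
z = 9(cos 60° + i sin 60°)


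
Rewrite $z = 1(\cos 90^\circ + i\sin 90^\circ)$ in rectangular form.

a = r cos θ = 1 * 0 = 0
b = r sin θ = 1 * 1 = 1
z = i


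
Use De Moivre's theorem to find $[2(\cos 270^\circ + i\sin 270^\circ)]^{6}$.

By De Moivre: z^n = r^n(cos(nθ) + i sin(nθ))
= 2^6(cos(6*270°) + i sin(6*270°))
= 64(cos 180° + i sin 180°)
= -64


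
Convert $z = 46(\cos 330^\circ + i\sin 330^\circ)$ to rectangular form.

a = r cos θ = 46 * sqrt(3)/2 = 23*sqrt(3)
b = r sin θ = 46 * -1/2 = -23
z = 23*sqrt(3) - 23i


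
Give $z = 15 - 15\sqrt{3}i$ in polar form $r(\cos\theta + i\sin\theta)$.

r = |z| = sqrt(a^2 + b^2) = sqrt((15)^2 + (-15*sqrt(3))^2) = sqrt(225 + 675) = sqrt(900) = 30
θ = arctan(b/a) = arctan(-25.9808/15) (quadrant-adjusted) = 300°
z = 30(cos 300° + i sin 300°)


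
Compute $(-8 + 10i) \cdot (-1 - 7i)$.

(a1*a2 - b1*b2) + (a1*b2 + b1*a2)i
= (8 - (-70)) + (56 + (-10))i
= 78 + 46i


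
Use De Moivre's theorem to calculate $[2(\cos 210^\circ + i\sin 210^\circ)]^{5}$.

By De Moivre: z^n = r^n(cos(nθ) + i sin(nθ))
= 2^5(cos(5*210°) + i sin(5*210°))
= 32(cos 330° + i sin 330°)
= 16*sqrt(3) - 16i


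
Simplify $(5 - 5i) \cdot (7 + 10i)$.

(a1*a2 - b1*b2) + (a1*b2 + b1*a2)i
= (35 - (-50)) + (50 + (-35))i
= 85 + 15i


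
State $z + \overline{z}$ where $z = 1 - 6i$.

z + conjugate(z) = (a + bi) + (a - bi) = 2a
= 2 * 1 = 2


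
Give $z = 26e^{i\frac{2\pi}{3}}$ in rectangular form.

a = r cos θ = 26 * -1/2 = -13
b = r sin θ = 26 * sqrt(3)/2 = 13*sqrt(3)
z = -13 + 13*sqrt(3)i


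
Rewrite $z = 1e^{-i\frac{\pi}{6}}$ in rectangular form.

a = r cos θ = 1 * sqrt(3)/2 = sqrt(3)/2
b = r sin θ = 1 * -1/2 = -1/2
z = sqrt(3)/2 - (1/2)i
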